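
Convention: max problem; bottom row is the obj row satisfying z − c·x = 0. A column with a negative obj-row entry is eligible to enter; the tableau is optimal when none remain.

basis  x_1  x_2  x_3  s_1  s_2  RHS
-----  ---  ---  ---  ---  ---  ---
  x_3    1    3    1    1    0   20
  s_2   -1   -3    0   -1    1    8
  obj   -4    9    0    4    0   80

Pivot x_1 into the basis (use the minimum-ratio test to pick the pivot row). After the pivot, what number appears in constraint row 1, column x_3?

Ratio test on column x_1 — row 1: 20/1 = 20; row 2: entry -1 ≤ 0. Minimum is 20 at row 1 (x_3 leaves); pivot element 1.
Divide row 1 by 1; eliminate column x_1 from the other rows.
In the new row 1, the x_3 entry is the old entry divided by the pivot: 1/1 = 1.

1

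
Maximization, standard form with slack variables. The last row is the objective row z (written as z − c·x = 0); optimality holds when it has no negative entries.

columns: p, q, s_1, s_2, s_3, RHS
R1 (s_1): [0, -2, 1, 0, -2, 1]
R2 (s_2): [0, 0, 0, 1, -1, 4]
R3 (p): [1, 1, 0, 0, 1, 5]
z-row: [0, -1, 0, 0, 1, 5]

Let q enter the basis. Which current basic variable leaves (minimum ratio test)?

Column q entries and ratios — s_1: -2 ≤ 0, skip; s_2: 0 ≤ 0, skip; p: 5/1 = 5.
Smallest ratio is 5 in the row of p, so p leaves.

p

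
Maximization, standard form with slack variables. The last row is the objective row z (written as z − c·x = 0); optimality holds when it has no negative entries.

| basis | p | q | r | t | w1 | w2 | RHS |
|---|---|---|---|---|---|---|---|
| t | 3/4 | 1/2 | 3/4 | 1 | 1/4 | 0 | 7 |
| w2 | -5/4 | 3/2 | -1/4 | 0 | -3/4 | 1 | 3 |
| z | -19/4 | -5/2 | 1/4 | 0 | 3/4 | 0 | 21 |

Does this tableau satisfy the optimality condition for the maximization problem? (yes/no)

no

The z-row has a negative entry -19/4 in column p, so it is not optimal.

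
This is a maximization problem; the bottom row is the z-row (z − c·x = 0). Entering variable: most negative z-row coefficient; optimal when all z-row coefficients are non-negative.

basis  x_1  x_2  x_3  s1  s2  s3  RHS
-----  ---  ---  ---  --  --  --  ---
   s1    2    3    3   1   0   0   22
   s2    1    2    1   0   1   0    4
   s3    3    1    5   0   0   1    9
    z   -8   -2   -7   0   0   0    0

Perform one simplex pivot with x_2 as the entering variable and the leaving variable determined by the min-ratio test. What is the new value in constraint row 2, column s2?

1/2

Ratio test on column x_2 — row 1: 22/3 = 22/3; row 2: 4/2 = 2; row 3: 9/1 = 9. Minimum is 2 at row 2 (s2 leaves); pivot element 2.
Divide row 2 by 2; eliminate column x_2 from the other rows.
In the new row 2, the s2 entry is the old entry divided by the pivot: 1/2 = 1/2.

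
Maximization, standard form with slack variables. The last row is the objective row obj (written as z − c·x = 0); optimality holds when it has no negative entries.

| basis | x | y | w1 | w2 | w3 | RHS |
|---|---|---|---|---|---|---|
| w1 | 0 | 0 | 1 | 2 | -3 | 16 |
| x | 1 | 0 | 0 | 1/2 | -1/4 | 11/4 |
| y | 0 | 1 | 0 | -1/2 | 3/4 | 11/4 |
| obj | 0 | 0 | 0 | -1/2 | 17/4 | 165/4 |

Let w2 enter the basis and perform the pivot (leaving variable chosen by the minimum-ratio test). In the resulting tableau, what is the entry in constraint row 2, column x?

Ratio test on column w2 — row 1: 16/2 = 8; row 2: (11/4)/(1/2) = 11/2; row 3: entry -1/2 ≤ 0. Minimum is 11/2 at row 2 (x leaves); pivot element 1/2.
Divide row 2 by 1/2; eliminate column w2 from the other rows.
In the new row 2, the x entry is the old entry divided by the pivot: 1/(1/2) = 2.

2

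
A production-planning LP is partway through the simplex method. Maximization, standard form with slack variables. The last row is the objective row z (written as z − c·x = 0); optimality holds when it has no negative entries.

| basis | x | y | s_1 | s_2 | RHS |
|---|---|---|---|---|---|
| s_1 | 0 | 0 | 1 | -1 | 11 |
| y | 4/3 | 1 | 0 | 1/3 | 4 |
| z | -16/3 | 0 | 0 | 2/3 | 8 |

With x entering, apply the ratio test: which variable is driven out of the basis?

y

Column x entries and ratios — s_1: 0 ≤ 0, skip; y: 4/(4/3) = 3.
Smallest ratio is 3 in the row of y, so y leaves.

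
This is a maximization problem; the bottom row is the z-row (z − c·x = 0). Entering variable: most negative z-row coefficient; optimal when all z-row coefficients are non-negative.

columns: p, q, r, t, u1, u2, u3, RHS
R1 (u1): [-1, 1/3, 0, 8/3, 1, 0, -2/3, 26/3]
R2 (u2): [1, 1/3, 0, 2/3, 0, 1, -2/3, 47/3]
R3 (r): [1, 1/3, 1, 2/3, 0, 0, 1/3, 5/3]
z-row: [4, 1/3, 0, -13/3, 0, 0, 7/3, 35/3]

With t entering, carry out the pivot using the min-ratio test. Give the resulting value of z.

Ratio test on column t — row 1: (26/3)/(8/3) = 13/4; row 2: (47/3)/(2/3) = 47/2; row 3: (5/3)/(2/3) = 5/2. Minimum is 5/2 at row 3 (r leaves); pivot element 2/3.
Pivot on row 3; the z-row RHS becomes 35/3 − (-13/3)·(5/2) = 45/2.

45/2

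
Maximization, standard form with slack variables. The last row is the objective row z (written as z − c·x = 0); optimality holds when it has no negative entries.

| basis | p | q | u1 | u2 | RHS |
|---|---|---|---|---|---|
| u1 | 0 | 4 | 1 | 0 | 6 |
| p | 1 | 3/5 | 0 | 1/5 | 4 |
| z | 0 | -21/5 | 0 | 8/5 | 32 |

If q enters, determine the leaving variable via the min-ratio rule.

Column q entries and ratios — u1: 6/4 = 3/2; p: 4/(3/5) = 20/3.
Smallest ratio is 3/2 in the row of u1, so u1 leaves.

u1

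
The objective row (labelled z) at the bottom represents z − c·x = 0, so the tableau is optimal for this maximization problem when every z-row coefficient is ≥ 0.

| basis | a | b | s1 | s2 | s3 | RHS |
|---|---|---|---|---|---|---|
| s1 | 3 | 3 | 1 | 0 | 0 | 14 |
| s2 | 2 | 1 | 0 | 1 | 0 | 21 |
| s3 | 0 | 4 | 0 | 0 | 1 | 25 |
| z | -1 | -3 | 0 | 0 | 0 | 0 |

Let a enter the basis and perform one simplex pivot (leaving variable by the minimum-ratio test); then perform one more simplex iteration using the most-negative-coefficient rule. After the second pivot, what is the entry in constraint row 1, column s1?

Ratio test on column a — row 1: 14/3 = 14/3; row 2: 21/2 = 21/2; row 3: entry 0 ≤ 0. Minimum is 14/3 at row 1 (s1 leaves); pivot element 3.
Divide row 1 by 3; eliminate column a from the other rows.
Second iteration: most negative z-row entry is -2 in column b, so b enters.
Ratio test on column b — row 1: (14/3)/1 = 14/3; row 2: entry -1 ≤ 0; row 3: 25/4 = 25/4. Minimum is 14/3 at row 1 (a leaves); pivot element 1.
Divide row 1 by 1; eliminate column b from the other rows.
After both pivots, the entry at constraint row 1, column s1 is 1/3.

1/3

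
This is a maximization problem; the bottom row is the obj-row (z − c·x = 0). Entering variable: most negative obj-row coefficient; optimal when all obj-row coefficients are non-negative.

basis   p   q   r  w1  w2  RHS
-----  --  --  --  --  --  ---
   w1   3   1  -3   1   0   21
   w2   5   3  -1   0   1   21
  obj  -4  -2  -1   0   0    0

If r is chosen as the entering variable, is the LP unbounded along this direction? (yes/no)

yes

Every constraint-row entry in column r is ≤ 0, so increasing r is unbounded.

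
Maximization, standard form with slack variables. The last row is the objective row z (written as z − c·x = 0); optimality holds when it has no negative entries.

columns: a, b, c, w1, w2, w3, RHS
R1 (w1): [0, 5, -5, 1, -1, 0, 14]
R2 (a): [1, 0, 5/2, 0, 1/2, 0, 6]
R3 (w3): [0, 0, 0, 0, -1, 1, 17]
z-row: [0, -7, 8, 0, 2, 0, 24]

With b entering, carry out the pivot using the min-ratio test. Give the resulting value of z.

Ratio test on column b — row 1: 14/5 = 14/5; row 2: entry 0 ≤ 0; row 3: entry 0 ≤ 0. Minimum is 14/5 at row 1 (w1 leaves); pivot element 5.
Pivot on row 1; the z-row RHS becomes 24 − (-7)·(14/5) = 218/5.

218/5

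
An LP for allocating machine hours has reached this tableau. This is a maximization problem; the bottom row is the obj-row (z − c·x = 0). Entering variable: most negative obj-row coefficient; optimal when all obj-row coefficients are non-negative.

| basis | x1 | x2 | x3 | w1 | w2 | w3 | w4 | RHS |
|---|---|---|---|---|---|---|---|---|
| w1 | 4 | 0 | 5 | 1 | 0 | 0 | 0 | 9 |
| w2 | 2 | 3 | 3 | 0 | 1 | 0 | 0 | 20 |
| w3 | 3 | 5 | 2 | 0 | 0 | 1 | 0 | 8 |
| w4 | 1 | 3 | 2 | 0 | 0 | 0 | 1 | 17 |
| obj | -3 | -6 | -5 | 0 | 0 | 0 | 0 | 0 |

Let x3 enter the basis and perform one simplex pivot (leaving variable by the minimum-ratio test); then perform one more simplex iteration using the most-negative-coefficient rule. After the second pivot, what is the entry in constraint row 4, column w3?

-3/5

Ratio test on column x3 — row 1: 9/5 = 9/5; row 2: 20/3 = 20/3; row 3: 8/2 = 4; row 4: 17/2 = 17/2. Minimum is 9/5 at row 1 (w1 leaves); pivot element 5.
Divide row 1 by 5; eliminate column x3 from the other rows.
Second iteration: most negative obj-row entry is -6 in column x2, so x2 enters.
Ratio test on column x2 — row 1: entry 0 ≤ 0; row 2: (73/5)/3 = 73/15; row 3: (22/5)/5 = 22/25; row 4: (67/5)/3 = 67/15. Minimum is 22/25 at row 3 (w3 leaves); pivot element 5.
Divide row 3 by 5; eliminate column x2 from the other rows.
After both pivots, the entry at constraint row 4, column w3 is -3/5.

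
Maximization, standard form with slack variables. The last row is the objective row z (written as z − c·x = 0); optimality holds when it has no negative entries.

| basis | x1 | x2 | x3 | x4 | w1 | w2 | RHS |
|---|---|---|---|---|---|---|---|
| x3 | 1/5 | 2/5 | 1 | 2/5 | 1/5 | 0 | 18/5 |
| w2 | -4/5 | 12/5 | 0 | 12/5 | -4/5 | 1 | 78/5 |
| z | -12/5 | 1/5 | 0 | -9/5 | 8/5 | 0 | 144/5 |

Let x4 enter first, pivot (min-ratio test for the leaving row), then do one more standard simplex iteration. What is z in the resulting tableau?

99/2

Ratio test on column x4 — row 1: (18/5)/(2/5) = 9; row 2: (78/5)/(12/5) = 13/2. Minimum is 13/2 at row 2 (w2 leaves); pivot element 12/5.
Pivot on row 2; the z-row RHS becomes 144/5 − (-9/5)·(13/2) = 81/2.
Next entering variable (most negative z-row entry -3): x1.
Ratio test on column x1 — row 1: 1/(1/3) = 3; row 2: entry -1/3 ≤ 0. Minimum is 3 at row 1 (x3 leaves); pivot element 1/3.
After the second pivot the z-row RHS is 81/2 − (-3)·3 = 99/2.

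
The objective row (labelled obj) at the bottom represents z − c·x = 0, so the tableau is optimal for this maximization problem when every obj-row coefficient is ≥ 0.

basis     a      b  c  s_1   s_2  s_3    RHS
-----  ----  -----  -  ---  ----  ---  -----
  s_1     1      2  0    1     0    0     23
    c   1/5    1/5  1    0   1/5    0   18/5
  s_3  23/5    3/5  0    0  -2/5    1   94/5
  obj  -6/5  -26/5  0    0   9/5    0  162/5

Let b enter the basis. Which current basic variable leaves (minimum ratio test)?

Column b entries and ratios — s_1: 23/2 = 23/2; c: (18/5)/(1/5) = 18; s_3: (94/5)/(3/5) = 94/3.
Smallest ratio is 23/2 in the row of s_1, so s_1 leaves.

s_1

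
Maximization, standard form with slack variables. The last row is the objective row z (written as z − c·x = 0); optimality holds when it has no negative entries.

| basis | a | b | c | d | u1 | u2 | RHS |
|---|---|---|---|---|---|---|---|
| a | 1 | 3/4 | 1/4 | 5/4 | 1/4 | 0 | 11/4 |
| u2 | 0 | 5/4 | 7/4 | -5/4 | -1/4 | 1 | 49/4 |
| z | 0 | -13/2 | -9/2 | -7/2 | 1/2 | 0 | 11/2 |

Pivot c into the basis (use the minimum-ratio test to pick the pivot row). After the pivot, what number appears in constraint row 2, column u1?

Ratio test on column c — row 1: (11/4)/(1/4) = 11; row 2: (49/4)/(7/4) = 7. Minimum is 7 at row 2 (u2 leaves); pivot element 7/4.
Divide row 2 by 7/4; eliminate column c from the other rows.
In the new row 2, the u1 entry is the old entry divided by the pivot: (-1/4)/(7/4) = -1/7.

-1/7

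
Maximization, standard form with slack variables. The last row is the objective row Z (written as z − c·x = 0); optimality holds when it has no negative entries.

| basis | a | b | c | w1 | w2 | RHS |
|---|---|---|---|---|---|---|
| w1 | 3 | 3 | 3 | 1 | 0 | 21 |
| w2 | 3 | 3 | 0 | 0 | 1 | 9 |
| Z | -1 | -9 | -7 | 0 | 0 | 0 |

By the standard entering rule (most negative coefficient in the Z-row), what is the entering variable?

b

Negative Z-row entries: a: -1, b: -9, c: -7.
The most negative is -9 in column b, so b enters.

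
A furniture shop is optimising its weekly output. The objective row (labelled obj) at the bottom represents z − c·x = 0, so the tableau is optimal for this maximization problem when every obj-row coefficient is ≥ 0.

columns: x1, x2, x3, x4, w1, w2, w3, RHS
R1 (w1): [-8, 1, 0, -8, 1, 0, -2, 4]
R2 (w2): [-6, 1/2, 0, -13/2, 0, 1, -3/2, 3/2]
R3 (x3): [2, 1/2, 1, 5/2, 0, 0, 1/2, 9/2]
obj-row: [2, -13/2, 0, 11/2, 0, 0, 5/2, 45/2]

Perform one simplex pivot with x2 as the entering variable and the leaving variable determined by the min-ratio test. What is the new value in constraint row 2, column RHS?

3

Ratio test on column x2 — row 1: 4/1 = 4; row 2: (3/2)/(1/2) = 3; row 3: (9/2)/(1/2) = 9. Minimum is 3 at row 2 (w2 leaves); pivot element 1/2.
Divide row 2 by 1/2; eliminate column x2 from the other rows.
In the new row 2, the RHS entry is the old entry divided by the pivot: (3/2)/(1/2) = 3.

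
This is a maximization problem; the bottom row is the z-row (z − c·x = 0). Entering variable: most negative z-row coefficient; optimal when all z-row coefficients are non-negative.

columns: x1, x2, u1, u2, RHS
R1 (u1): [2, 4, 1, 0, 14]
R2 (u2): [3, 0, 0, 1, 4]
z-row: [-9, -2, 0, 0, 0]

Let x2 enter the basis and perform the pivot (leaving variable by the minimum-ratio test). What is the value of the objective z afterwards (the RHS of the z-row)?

7

Ratio test on column x2 — row 1: 14/4 = 7/2; row 2: entry 0 ≤ 0. Minimum is 7/2 at row 1 (u1 leaves); pivot element 4.
Pivot on row 1; the z-row RHS becomes 0 − (-2)·(7/2) = 7.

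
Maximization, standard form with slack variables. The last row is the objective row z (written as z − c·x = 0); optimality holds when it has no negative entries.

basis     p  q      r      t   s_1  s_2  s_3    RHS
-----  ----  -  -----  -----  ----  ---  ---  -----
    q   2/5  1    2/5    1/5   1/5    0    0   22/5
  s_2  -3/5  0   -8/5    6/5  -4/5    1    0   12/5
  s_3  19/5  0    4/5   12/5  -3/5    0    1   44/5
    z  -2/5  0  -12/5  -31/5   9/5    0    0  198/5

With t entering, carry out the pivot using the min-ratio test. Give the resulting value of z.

Ratio test on column t — row 1: (22/5)/(1/5) = 22; row 2: (12/5)/(6/5) = 2; row 3: (44/5)/(12/5) = 11/3. Minimum is 2 at row 2 (s_2 leaves); pivot element 6/5.
Pivot on row 2; the z-row RHS becomes 198/5 − (-31/5)·2 = 52.

52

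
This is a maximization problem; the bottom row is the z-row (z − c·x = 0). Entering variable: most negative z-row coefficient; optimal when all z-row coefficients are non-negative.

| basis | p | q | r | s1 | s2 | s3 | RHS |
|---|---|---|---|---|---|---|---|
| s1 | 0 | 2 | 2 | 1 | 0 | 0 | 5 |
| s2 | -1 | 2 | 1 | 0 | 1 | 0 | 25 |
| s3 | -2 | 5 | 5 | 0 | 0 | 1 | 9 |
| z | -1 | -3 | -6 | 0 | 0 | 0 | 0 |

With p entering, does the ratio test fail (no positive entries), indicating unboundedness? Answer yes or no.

yes

Every constraint-row entry in column p is ≤ 0, so increasing p is unbounded.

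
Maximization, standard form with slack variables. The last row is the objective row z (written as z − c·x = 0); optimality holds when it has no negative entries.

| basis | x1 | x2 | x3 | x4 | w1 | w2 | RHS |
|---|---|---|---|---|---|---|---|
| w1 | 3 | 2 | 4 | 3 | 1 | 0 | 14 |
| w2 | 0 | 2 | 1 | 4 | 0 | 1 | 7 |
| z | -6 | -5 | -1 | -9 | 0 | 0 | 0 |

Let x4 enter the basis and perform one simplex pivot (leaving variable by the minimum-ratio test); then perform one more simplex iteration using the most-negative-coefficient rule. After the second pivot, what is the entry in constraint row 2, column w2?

1/4

Ratio test on column x4 — row 1: 14/3 = 14/3; row 2: 7/4 = 7/4. Minimum is 7/4 at row 2 (w2 leaves); pivot element 4.
Divide row 2 by 4; eliminate column x4 from the other rows.
Second iteration: most negative z-row entry is -6 in column x1, so x1 enters.
Ratio test on column x1 — row 1: (35/4)/3 = 35/12; row 2: entry 0 ≤ 0. Minimum is 35/12 at row 1 (w1 leaves); pivot element 3.
Divide row 1 by 3; eliminate column x1 from the other rows.
After both pivots, the entry at constraint row 2, column w2 is 1/4.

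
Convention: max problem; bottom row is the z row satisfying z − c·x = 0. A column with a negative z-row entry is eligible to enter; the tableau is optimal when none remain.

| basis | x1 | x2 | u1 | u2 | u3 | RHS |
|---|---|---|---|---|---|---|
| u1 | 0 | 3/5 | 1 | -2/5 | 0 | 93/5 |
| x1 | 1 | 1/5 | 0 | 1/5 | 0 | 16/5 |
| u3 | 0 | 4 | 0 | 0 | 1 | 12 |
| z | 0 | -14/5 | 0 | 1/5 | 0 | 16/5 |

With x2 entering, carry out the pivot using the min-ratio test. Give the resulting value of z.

58/5

Ratio test on column x2 — row 1: (93/5)/(3/5) = 31; row 2: (16/5)/(1/5) = 16; row 3: 12/4 = 3. Minimum is 3 at row 3 (u3 leaves); pivot element 4.
Pivot on row 3; the z-row RHS becomes 16/5 − (-14/5)·3 = 58/5.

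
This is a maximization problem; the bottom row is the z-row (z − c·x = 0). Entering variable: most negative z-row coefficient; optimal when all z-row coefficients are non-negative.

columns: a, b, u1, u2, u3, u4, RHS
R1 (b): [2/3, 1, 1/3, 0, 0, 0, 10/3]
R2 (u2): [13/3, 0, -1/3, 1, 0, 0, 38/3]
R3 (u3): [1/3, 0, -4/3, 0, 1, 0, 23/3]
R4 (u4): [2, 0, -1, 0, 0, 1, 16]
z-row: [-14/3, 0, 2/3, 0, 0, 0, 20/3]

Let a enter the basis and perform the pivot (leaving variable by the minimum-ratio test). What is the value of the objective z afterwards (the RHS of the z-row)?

264/13

Ratio test on column a — row 1: (10/3)/(2/3) = 5; row 2: (38/3)/(13/3) = 38/13; row 3: (23/3)/(1/3) = 23; row 4: 16/2 = 8. Minimum is 38/13 at row 2 (u2 leaves); pivot element 13/3.
Pivot on row 2; the z-row RHS becomes 20/3 − (-14/3)·(38/13) = 264/13.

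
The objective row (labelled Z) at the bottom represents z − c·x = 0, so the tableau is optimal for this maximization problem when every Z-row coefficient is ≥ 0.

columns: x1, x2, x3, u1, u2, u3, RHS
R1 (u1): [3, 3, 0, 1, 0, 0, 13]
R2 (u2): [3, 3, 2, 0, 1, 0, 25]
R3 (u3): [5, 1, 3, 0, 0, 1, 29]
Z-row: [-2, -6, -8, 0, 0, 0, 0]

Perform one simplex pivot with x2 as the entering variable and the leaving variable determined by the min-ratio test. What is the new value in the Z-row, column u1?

2

Ratio test on column x2 — row 1: 13/3 = 13/3; row 2: 25/3 = 25/3; row 3: 29/1 = 29. Minimum is 13/3 at row 1 (u1 leaves); pivot element 3.
Divide row 1 by 3; eliminate column x2 from the other rows.
Z-row update in column u1: 0 − (-6)·(1/3) = 2.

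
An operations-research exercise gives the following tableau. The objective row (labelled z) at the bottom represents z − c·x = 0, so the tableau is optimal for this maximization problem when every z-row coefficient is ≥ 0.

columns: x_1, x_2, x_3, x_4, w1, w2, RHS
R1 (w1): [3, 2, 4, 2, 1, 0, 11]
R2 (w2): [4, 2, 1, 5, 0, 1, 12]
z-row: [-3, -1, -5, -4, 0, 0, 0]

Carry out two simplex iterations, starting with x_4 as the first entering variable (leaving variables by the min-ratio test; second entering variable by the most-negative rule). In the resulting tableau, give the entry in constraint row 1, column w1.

Ratio test on column x_4 — row 1: 11/2 = 11/2; row 2: 12/5 = 12/5. Minimum is 12/5 at row 2 (w2 leaves); pivot element 5.
Divide row 2 by 5; eliminate column x_4 from the other rows.
Second iteration: most negative z-row entry is -21/5 in column x_3, so x_3 enters.
Ratio test on column x_3 — row 1: (31/5)/(18/5) = 31/18; row 2: (12/5)/(1/5) = 12. Minimum is 31/18 at row 1 (w1 leaves); pivot element 18/5.
Divide row 1 by 18/5; eliminate column x_3 from the other rows.
After both pivots, the entry at constraint row 1, column w1 is 5/18.

5/18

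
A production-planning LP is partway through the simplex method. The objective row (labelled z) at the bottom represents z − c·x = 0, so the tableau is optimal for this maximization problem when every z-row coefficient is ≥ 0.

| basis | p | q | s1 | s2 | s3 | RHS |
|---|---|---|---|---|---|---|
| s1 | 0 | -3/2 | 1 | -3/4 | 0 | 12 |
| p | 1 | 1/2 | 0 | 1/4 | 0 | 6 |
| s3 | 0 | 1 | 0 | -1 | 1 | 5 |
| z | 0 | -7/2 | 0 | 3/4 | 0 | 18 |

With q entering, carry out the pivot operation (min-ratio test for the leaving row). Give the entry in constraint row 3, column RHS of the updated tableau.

Ratio test on column q — row 1: entry -3/2 ≤ 0; row 2: 6/(1/2) = 12; row 3: 5/1 = 5. Minimum is 5 at row 3 (s3 leaves); pivot element 1.
Divide row 3 by 1; eliminate column q from the other rows.
In the new row 3, the RHS entry is the old entry divided by the pivot: 5/1 = 5.

5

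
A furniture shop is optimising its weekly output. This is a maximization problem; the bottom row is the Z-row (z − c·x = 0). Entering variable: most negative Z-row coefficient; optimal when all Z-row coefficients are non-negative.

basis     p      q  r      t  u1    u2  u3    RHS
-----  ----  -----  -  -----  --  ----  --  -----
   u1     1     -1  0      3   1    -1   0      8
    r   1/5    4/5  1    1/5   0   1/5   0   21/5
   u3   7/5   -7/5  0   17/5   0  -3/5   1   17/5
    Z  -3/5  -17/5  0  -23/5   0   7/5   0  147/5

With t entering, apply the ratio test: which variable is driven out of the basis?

Column t entries and ratios — u1: 8/3 = 8/3; r: (21/5)/(1/5) = 21; u3: (17/5)/(17/5) = 1.
Smallest ratio is 1 in the row of u3, so u3 leaves.

u3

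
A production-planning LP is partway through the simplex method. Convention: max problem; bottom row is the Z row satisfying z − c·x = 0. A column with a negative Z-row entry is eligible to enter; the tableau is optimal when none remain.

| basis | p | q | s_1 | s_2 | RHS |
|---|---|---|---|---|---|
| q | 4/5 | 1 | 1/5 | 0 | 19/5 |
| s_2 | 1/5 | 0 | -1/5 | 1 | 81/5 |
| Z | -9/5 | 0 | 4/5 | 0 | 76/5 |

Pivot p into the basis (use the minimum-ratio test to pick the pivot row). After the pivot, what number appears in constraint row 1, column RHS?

19/4

Ratio test on column p — row 1: (19/5)/(4/5) = 19/4; row 2: (81/5)/(1/5) = 81. Minimum is 19/4 at row 1 (q leaves); pivot element 4/5.
Divide row 1 by 4/5; eliminate column p from the other rows.
In the new row 1, the RHS entry is the old entry divided by the pivot: (19/5)/(4/5) = 19/4.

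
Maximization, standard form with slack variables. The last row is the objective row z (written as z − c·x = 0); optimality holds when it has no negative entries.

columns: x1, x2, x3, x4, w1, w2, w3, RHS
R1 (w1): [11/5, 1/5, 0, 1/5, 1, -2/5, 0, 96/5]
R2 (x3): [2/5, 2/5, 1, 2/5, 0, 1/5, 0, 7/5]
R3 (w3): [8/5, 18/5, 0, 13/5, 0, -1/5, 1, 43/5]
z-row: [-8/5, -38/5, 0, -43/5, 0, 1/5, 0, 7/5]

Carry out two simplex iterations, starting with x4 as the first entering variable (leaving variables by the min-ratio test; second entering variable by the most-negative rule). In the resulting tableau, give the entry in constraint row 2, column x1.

Ratio test on column x4 — row 1: (96/5)/(1/5) = 96; row 2: (7/5)/(2/5) = 7/2; row 3: (43/5)/(13/5) = 43/13. Minimum is 43/13 at row 3 (w3 leaves); pivot element 13/5.
Divide row 3 by 13/5; eliminate column x4 from the other rows.
Second iteration: most negative z-row entry is -6/13 in column w2, so w2 enters.
Ratio test on column w2 — row 1: entry -5/13 ≤ 0; row 2: (1/13)/(3/13) = 1/3; row 3: entry -1/13 ≤ 0. Minimum is 1/3 at row 2 (x3 leaves); pivot element 3/13.
Divide row 2 by 3/13; eliminate column w2 from the other rows.
After both pivots, the entry at constraint row 2, column x1 is 2/3.

2/3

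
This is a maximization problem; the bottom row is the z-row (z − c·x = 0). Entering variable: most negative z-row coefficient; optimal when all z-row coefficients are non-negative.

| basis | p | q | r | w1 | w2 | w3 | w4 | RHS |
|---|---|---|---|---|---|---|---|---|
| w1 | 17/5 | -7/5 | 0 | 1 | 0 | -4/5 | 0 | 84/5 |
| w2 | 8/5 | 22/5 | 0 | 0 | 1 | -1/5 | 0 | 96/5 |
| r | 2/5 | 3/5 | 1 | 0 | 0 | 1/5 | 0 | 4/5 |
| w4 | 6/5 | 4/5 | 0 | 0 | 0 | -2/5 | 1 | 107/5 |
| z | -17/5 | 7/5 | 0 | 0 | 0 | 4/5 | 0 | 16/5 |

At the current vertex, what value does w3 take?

w3 is not in the basis, so in the current basic feasible solution w3 = 0.

0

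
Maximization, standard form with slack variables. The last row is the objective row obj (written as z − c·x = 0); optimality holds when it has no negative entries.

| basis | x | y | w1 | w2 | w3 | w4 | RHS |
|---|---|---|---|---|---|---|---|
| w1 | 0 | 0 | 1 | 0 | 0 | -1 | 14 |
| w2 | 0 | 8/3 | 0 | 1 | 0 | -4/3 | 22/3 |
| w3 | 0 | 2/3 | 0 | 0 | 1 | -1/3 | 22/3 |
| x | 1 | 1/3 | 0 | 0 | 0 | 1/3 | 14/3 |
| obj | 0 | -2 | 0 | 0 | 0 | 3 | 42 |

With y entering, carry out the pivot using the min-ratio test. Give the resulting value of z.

95/2

Ratio test on column y — row 1: entry 0 ≤ 0; row 2: (22/3)/(8/3) = 11/4; row 3: (22/3)/(2/3) = 11; row 4: (14/3)/(1/3) = 14. Minimum is 11/4 at row 2 (w2 leaves); pivot element 8/3.
Pivot on row 2; the obj-row RHS becomes 42 − (-2)·(11/4) = 95/2.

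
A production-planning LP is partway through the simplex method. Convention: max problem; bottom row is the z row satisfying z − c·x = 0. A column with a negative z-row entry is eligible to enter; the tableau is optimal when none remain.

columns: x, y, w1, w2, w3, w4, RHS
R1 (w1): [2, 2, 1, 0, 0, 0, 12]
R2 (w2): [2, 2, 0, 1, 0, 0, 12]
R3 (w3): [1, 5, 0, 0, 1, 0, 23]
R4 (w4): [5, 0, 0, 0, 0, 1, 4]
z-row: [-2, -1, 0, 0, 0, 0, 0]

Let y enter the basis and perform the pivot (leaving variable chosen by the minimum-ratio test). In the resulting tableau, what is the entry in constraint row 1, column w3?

Ratio test on column y — row 1: 12/2 = 6; row 2: 12/2 = 6; row 3: 23/5 = 23/5; row 4: entry 0 ≤ 0. Minimum is 23/5 at row 3 (w3 leaves); pivot element 5.
Divide row 3 by 5; eliminate column y from the other rows.
Row 1 update in column w3: 0 − 2·(1/5) = -2/5.

-2/5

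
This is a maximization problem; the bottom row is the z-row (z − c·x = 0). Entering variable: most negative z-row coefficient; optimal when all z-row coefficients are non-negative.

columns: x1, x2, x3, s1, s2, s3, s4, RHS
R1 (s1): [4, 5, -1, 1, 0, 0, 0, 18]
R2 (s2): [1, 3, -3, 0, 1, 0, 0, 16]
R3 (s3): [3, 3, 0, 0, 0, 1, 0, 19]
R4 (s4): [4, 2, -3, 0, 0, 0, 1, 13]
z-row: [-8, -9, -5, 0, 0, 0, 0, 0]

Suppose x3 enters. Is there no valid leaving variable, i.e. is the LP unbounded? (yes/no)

Every constraint-row entry in column x3 is ≤ 0, so increasing x3 is unbounded.

yes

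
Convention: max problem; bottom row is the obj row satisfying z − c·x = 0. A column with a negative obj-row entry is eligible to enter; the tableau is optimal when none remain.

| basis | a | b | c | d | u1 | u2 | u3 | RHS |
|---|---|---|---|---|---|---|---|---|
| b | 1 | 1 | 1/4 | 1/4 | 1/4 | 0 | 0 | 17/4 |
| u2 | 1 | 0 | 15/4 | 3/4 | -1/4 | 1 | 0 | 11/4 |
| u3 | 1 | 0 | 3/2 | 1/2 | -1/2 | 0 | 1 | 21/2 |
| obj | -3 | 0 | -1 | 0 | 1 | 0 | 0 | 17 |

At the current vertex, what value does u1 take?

0

u1 is not in the basis, so in the current basic feasible solution u1 = 0.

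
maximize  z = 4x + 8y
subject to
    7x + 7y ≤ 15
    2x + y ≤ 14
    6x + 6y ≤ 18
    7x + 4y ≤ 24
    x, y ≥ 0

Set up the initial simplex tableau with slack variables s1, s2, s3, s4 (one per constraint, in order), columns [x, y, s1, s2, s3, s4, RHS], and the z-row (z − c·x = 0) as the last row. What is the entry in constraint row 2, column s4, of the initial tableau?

0

Slack s4 belongs to constraint 4; its column is the unit vector e_4, so the entry in row 2 is 0.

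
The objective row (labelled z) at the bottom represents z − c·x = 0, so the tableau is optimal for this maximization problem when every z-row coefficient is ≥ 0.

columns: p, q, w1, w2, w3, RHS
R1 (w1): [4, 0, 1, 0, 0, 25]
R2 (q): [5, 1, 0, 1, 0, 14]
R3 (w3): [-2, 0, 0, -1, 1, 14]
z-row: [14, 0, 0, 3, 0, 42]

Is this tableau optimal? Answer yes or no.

yes

Every z-row coefficient is ≥ 0, so the tableau is optimal.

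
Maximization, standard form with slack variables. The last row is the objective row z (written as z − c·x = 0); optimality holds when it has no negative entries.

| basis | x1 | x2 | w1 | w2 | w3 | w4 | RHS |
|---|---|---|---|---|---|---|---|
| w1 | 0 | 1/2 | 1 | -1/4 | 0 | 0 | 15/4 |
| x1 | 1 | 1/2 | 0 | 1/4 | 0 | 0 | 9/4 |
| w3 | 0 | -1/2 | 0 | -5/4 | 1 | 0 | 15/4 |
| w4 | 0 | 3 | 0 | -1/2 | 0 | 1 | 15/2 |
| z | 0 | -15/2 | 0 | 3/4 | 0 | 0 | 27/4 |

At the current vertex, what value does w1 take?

15/4

w1 is basic (row 1); its value is the RHS of that row, 15/4.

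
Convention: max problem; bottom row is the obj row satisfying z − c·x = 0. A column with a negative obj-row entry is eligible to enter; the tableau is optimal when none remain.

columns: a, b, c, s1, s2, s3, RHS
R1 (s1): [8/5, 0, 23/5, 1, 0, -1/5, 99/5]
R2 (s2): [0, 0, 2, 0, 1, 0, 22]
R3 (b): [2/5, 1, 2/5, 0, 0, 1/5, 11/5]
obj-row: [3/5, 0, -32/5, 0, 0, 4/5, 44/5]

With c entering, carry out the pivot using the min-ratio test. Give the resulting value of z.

Ratio test on column c — row 1: (99/5)/(23/5) = 99/23; row 2: 22/2 = 11; row 3: (11/5)/(2/5) = 11/2. Minimum is 99/23 at row 1 (s1 leaves); pivot element 23/5.
Pivot on row 1; the obj-row RHS becomes 44/5 − (-32/5)·(99/23) = 836/23.

836/23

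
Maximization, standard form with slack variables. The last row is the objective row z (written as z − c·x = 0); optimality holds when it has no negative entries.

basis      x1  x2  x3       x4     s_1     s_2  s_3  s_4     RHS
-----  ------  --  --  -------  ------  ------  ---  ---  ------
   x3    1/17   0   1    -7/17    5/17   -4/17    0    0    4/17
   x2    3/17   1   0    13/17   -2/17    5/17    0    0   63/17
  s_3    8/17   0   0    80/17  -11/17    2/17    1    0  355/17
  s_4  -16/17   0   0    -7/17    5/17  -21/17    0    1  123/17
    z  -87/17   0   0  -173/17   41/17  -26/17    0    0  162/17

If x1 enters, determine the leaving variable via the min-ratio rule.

x3

Column x1 entries and ratios — x3: (4/17)/(1/17) = 4; x2: (63/17)/(3/17) = 21; s_3: (355/17)/(8/17) = 355/8; s_4: -16/17 ≤ 0, skip.
Smallest ratio is 4 in the row of x3, so x3 leaves.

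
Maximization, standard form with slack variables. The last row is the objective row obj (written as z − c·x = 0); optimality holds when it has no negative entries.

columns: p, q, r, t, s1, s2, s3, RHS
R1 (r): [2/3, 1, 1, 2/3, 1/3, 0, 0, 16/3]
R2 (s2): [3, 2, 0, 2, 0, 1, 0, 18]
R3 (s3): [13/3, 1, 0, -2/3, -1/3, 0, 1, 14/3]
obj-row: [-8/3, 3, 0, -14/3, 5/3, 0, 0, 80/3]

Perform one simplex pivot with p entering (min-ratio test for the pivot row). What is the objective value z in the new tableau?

Ratio test on column p — row 1: (16/3)/(2/3) = 8; row 2: 18/3 = 6; row 3: (14/3)/(13/3) = 14/13. Minimum is 14/13 at row 3 (s3 leaves); pivot element 13/3.
Pivot on row 3; the obj-row RHS becomes 80/3 − (-8/3)·(14/13) = 384/13.

384/13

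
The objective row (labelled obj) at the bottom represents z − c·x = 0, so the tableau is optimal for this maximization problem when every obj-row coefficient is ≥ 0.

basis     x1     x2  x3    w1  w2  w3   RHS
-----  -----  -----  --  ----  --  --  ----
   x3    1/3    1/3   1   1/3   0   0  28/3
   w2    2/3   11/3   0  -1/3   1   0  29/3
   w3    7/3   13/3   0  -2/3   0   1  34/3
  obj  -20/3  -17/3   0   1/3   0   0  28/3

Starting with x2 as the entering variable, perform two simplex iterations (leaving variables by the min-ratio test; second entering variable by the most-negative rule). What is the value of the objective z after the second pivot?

Ratio test on column x2 — row 1: (28/3)/(1/3) = 28; row 2: (29/3)/(11/3) = 29/11; row 3: (34/3)/(13/3) = 34/13. Minimum is 34/13 at row 3 (w3 leaves); pivot element 13/3.
Pivot on row 3; the obj-row RHS becomes 28/3 − (-17/3)·(34/13) = 314/13.
Next entering variable (most negative obj-row entry -47/13): x1.
Ratio test on column x1 — row 1: (110/13)/(2/13) = 55; row 2: entry -17/13 ≤ 0; row 3: (34/13)/(7/13) = 34/7. Minimum is 34/7 at row 3 (x2 leaves); pivot element 7/13.
After the second pivot the obj-row RHS is 314/13 − (-47/13)·(34/7) = 292/7.

292/7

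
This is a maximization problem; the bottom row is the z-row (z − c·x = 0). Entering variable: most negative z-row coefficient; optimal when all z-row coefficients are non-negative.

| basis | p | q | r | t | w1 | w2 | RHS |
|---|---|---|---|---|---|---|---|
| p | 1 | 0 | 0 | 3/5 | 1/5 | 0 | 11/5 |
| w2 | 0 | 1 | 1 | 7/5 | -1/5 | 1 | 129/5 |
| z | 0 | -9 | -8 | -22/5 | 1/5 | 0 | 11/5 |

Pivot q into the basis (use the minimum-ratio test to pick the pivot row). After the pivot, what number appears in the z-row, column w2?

9

Ratio test on column q — row 1: entry 0 ≤ 0; row 2: (129/5)/1 = 129/5. Minimum is 129/5 at row 2 (w2 leaves); pivot element 1.
Divide row 2 by 1; eliminate column q from the other rows.
z-row update in column w2: 0 − (-9)·1 = 9.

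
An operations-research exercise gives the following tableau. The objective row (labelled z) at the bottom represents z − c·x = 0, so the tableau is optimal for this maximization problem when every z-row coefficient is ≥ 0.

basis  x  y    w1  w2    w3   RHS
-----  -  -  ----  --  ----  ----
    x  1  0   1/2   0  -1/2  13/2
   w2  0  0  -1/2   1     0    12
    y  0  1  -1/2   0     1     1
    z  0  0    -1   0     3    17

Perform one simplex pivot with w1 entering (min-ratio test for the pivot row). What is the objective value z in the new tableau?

Ratio test on column w1 — row 1: (13/2)/(1/2) = 13; row 2: entry -1/2 ≤ 0; row 3: entry -1/2 ≤ 0. Minimum is 13 at row 1 (x leaves); pivot element 1/2.
Pivot on row 1; the z-row RHS becomes 17 − (-1)·13 = 30.

30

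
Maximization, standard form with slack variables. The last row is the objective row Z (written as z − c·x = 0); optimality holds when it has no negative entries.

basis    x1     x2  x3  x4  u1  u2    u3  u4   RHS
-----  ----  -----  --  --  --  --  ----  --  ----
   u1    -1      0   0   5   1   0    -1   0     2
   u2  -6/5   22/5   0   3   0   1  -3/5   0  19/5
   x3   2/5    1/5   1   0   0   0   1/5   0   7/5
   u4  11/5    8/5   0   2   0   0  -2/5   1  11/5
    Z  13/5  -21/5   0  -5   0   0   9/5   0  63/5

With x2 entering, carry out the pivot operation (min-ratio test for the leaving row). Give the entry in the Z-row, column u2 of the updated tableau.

Ratio test on column x2 — row 1: entry 0 ≤ 0; row 2: (19/5)/(22/5) = 19/22; row 3: (7/5)/(1/5) = 7; row 4: (11/5)/(8/5) = 11/8. Minimum is 19/22 at row 2 (u2 leaves); pivot element 22/5.
Divide row 2 by 22/5; eliminate column x2 from the other rows.
Z-row update in column u2: 0 − (-21/5)·(5/22) = 21/22.

21/22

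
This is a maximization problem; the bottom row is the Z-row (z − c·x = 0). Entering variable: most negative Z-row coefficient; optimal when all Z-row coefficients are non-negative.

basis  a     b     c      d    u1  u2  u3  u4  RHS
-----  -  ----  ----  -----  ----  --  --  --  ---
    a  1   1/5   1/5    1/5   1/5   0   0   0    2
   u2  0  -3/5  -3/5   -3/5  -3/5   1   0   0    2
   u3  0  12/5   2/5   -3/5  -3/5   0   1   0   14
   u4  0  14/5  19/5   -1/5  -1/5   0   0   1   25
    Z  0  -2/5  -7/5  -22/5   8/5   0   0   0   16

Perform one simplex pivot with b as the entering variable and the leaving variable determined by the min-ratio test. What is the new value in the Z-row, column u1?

Ratio test on column b — row 1: 2/(1/5) = 10; row 2: entry -3/5 ≤ 0; row 3: 14/(12/5) = 35/6; row 4: 25/(14/5) = 125/14. Minimum is 35/6 at row 3 (u3 leaves); pivot element 12/5.
Divide row 3 by 12/5; eliminate column b from the other rows.
Z-row update in column u1: 8/5 − (-2/5)·(-1/4) = 3/2.

3/2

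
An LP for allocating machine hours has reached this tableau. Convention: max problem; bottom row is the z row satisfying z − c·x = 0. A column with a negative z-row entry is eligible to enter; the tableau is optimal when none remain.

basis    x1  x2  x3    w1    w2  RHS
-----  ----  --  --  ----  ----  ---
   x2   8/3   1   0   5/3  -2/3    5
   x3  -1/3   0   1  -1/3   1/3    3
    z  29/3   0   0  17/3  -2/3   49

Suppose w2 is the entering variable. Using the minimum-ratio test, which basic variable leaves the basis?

x3

Column w2 entries and ratios — x2: -2/3 ≤ 0, skip; x3: 3/(1/3) = 9.
Smallest ratio is 9 in the row of x3, so x3 leaves.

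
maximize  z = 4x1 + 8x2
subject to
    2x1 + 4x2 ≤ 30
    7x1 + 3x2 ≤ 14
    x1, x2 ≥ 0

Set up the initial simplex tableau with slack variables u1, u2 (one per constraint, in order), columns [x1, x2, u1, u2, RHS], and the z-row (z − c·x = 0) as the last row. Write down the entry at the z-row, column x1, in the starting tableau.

The z-row carries the negated objective coefficients: the x1 entry is -4.

-4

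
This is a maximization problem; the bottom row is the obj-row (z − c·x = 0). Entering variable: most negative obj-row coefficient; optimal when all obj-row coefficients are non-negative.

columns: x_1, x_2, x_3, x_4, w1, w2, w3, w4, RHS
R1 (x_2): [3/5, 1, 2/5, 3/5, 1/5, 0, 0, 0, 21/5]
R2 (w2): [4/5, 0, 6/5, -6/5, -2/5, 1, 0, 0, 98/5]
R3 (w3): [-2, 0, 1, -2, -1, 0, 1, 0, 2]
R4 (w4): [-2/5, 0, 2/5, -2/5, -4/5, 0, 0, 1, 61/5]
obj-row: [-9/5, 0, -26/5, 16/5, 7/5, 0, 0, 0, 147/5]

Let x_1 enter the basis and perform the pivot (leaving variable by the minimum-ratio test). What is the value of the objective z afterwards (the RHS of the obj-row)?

Ratio test on column x_1 — row 1: (21/5)/(3/5) = 7; row 2: (98/5)/(4/5) = 49/2; row 3: entry -2 ≤ 0; row 4: entry -2/5 ≤ 0. Minimum is 7 at row 1 (x_2 leaves); pivot element 3/5.
Pivot on row 1; the obj-row RHS becomes 147/5 − (-9/5)·7 = 42.

42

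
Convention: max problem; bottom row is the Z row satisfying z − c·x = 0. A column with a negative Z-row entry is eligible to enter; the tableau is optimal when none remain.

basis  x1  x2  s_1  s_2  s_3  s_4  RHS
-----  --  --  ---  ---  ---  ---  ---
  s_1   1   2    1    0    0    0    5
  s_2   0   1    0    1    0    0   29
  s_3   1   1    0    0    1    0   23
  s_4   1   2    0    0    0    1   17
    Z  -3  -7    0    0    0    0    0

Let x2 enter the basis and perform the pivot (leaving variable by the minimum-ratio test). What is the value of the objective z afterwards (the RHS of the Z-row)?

35/2

Ratio test on column x2 — row 1: 5/2 = 5/2; row 2: 29/1 = 29; row 3: 23/1 = 23; row 4: 17/2 = 17/2. Minimum is 5/2 at row 1 (s_1 leaves); pivot element 2.
Pivot on row 1; the Z-row RHS becomes 0 − (-7)·(5/2) = 35/2.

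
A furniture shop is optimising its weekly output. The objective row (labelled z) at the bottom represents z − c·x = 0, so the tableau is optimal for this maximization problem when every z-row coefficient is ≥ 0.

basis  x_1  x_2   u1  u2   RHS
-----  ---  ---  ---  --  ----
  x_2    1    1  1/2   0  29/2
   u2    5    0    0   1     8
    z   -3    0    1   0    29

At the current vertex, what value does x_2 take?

29/2

x_2 is basic (row 1); its value is the RHS of that row, 29/2.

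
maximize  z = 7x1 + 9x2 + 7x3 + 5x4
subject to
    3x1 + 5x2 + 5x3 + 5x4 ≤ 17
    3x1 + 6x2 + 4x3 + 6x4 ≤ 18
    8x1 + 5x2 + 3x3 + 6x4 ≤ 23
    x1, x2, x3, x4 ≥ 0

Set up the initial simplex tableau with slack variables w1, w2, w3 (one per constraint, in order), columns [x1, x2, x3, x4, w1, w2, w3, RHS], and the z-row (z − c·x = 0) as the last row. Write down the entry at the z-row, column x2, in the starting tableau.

The z-row carries the negated objective coefficients: the x2 entry is -9.

-9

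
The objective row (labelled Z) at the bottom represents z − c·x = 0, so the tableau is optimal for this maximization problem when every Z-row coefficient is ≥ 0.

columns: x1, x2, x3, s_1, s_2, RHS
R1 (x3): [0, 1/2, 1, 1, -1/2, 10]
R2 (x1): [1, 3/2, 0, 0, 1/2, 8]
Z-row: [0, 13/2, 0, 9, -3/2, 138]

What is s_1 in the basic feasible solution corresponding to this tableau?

0

s_1 is not in the basis, so in the current basic feasible solution s_1 = 0.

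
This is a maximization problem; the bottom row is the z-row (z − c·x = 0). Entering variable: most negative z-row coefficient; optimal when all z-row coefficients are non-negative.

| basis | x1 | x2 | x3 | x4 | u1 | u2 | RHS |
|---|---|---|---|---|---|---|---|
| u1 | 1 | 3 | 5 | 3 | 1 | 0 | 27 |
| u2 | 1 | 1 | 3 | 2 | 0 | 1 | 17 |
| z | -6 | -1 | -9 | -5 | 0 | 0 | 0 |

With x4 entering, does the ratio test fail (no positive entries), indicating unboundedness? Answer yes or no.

no

Column x4 has positive entries in row(s) 1, 2, so the ratio test bounds it — not unbounded.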